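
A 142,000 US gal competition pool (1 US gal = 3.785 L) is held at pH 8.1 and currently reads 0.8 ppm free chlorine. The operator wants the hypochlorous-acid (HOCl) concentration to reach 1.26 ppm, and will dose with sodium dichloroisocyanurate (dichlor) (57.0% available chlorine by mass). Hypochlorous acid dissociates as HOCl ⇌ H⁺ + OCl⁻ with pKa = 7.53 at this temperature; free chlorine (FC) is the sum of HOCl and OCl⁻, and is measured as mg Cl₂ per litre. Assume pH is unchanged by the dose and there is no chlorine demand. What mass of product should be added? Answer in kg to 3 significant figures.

Volume: 142,000 US gal × 3.785 L/gal = 537,470 L.
[OCl⁻]/[HOCl] = 10^(pH − pKa) = 10^(8.1 − 7.53) = 3.715; fraction as HOCl = 1/(1 + 3.715) = 0.2121.
Free chlorine required for 1.26 ppm HOCl: 1.26 / 0.2121 = 5.941 ppm.
FC to add: 5.941 − 0.8 = 5.141 mg/L as Cl₂.
Cl₂ equivalent: 5.141 mg/L × 537,470 L = 2763 g.
Product at 57.0% available Cl: 2763 / 0.57 = 4848 g.

4.85 kg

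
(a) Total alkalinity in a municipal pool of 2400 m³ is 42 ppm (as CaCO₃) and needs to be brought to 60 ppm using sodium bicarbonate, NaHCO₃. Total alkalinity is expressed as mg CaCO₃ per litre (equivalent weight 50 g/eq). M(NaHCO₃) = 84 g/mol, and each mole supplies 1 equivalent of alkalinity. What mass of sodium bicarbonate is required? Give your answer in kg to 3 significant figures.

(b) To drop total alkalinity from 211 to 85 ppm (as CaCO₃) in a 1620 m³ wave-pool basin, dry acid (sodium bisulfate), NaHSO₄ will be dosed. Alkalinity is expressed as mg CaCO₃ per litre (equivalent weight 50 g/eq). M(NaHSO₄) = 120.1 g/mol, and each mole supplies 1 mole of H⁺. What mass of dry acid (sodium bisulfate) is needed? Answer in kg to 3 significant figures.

(a) 72.6 kg; (b) 490 kg

(a) Volume: 2400 m³ = 2,400,000 L.
(a) Alkalinity to add: (60 − 42) = 18 mg/L as CaCO₃ × 2,400,000 L = 43,200 g as CaCO₃.
(a) Equivalents: 43,200 g ÷ 50 g/eq = 864 eq.
(a) NaHCO₃ supplies 1 eq per mole → 864 mol.
(a) Mass: 864 mol × 84 g/mol = 72,580 g.

(b) Volume: 1620 m³ = 1,620,000 L.
(b) Alkalinity to neutralize: (211 − 85) = 126 mg/L as CaCO₃ × 1,620,000 L = 204,100 g as CaCO₃.
(b) Equivalents of H⁺ required: 204,100 ÷ 50 g/eq = 4082 eq = 4082 mol NaHSO₄.
(b) Mass of NaHSO₄: 4082 × 120.1 = 490,300 g.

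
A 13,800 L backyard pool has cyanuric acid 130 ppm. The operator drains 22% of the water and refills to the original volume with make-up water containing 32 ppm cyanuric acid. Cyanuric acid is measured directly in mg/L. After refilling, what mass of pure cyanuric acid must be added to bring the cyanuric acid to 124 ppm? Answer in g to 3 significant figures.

After draining 22% and refilling: 130 × 0.78 + 32 × 0.22 = 108.44 ppm.
Deficit to target: 124 − 108.44 = 15.56 mg/L.
Mass: 15.56 mg/L × 13,800 L = 214.7 g cyanuric acid.

215 g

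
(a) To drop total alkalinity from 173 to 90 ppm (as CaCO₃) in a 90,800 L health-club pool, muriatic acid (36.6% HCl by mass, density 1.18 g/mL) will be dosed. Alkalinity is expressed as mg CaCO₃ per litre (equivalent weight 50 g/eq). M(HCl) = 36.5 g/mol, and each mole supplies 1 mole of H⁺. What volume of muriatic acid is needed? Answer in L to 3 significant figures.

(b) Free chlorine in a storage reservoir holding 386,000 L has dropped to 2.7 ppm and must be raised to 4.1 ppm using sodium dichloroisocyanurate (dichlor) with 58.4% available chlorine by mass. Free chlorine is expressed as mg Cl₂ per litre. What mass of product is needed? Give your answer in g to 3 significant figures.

(a) 12.7 L; (b) 925 g

(a) Alkalinity to neutralize: (173 − 90) = 83 mg/L as CaCO₃ × 90,800 L = 7536 g as CaCO₃.
(a) Equivalents of H⁺ required: 7536 ÷ 50 g/eq = 150.7 eq = 150.7 mol HCl.
(a) Mass of HCl: 150.7 × 36.5 = 5502 g.
(a) Mass of 36.6% solution: 5502 / 0.366 = 15,030 g.
(a) Volume: 15,030 g ÷ 1.18 g/mL = 12,740 mL.

(b) Chlorine deficit: 4.1 − 2.7 = 1.4 ppm = 1.4 mg/L as Cl₂.
(b) Cl₂ equivalent needed: 1.4 mg/L × 386,000 L = 540,400 mg = 540.4 g.
(b) Product at 58.4% available chlorine: 540.4 / 0.584 = 925.3 g.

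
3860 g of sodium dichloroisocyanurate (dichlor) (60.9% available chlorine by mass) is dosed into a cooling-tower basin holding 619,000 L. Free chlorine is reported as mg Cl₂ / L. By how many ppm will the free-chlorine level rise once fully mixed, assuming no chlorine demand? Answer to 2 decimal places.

3.80 ppm

Available chlorine delivered: 3860 g × 0.609 = 2351 g as Cl₂.
Concentration rise: 2351 g / 619,000 L = 3.798 mg/L = 3.80 ppm.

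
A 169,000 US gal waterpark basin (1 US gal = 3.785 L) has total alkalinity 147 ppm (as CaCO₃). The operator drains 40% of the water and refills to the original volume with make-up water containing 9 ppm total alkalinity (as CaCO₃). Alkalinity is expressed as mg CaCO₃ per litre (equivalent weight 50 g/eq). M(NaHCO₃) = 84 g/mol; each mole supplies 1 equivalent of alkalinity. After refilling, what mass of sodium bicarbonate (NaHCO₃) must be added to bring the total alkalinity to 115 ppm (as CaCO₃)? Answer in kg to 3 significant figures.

Volume: 169,000 US gal × 3.785 L/gal = 639,665 L.
After draining 40% and refilling: 147 × 0.60 + 9 × 0.40 = 91.8 ppm.
Deficit to target: 115 − 91.8 = 23.2 mg/L.
As CaCO₃: 23.2 mg/L × 639,665 L = 14,840 g; ÷ 50 g/eq ÷ 1 = 296.8 mol NaHCO₃.
Mass: 296.8 × 84 = 24,930 g.

24.9 kg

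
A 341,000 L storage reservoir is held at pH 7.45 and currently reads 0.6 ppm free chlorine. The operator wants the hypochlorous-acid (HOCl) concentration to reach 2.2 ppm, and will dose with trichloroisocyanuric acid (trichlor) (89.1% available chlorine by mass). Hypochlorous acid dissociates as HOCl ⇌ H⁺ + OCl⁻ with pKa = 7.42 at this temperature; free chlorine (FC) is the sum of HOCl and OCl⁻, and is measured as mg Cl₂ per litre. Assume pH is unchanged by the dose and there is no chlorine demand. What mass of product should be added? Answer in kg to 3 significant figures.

1.51 kg

[OCl⁻]/[HOCl] = 10^(pH − pKa) = 10^(7.45 − 7.42) = 1.072; fraction as HOCl = 1/(1 + 1.072) = 0.4827.
Free chlorine required for 2.2 ppm HOCl: 2.2 / 0.4827 = 4.557 ppm.
FC to add: 4.557 − 0.6 = 3.957 mg/L as Cl₂.
Cl₂ equivalent: 3.957 mg/L × 341,000 L = 1349 g.
Product at 89.1% available Cl: 1349 / 0.891 = 1515 g.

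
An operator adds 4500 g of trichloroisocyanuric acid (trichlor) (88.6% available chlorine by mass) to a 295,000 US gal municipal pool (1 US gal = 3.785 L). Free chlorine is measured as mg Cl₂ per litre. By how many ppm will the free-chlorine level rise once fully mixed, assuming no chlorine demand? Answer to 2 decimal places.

Volume: 295,000 US gal × 3.785 L/gal = 1,116,575 L.
Available chlorine delivered: 4500 g × 0.886 = 3987 g as Cl₂.
Concentration rise: 3987 g / 1,116,575 L = 3.571 mg/L = 3.57 ppm.

3.57 ppm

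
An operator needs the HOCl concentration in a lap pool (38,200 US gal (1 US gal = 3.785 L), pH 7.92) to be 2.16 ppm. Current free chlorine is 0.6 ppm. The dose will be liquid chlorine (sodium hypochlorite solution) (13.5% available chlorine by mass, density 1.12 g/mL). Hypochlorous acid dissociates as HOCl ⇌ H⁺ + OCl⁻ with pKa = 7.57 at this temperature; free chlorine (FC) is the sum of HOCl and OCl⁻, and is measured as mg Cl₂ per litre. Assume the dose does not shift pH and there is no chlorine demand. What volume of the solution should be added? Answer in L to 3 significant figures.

Volume: 38,200 US gal × 3.785 L/gal = 144,587 L.
[OCl⁻]/[HOCl] = 10^(pH − pKa) = 10^(7.92 − 7.57) = 2.239; fraction as HOCl = 1/(1 + 2.239) = 0.3088.
Free chlorine required for 2.16 ppm HOCl: 2.16 / 0.3088 = 6.996 ppm.
FC to add: 6.996 − 0.6 = 6.396 mg/L as Cl₂.
Cl₂ equivalent: 6.396 mg/L × 144,587 L = 924.7 g.
Product at 13.5% available Cl: 924.7 / 0.135 = 6850 g.
Volume: 6850 g ÷ 1.12 g/mL = 6116 mL.

6.12 L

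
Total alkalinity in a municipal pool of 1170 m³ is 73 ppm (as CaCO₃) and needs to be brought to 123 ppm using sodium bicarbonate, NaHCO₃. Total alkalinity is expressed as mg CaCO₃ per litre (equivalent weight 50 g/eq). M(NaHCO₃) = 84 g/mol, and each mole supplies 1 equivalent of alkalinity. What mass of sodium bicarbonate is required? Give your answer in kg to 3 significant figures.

Volume: 1170 m³ = 1,170,000 L.
Alkalinity to add: (123 − 73) = 50 mg/L as CaCO₃ × 1,170,000 L = 58,500 g as CaCO₃.
Equivalents: 58,500 g ÷ 50 g/eq = 1170 eq.
NaHCO₃ supplies 1 eq per mole → 1170 mol.
Mass: 1170 mol × 84 g/mol = 98,280 g.

98.3 kg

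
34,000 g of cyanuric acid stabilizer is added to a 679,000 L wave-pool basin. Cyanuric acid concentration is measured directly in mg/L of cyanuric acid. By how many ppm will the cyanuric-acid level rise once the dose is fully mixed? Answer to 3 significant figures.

Rise: 34,000 g / 679,000 L × 1000 = 50.07 mg/L.

50.1 ppm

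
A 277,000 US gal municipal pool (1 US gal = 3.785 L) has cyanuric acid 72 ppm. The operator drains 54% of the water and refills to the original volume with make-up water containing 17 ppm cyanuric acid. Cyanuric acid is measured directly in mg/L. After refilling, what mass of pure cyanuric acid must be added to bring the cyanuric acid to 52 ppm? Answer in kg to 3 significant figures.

Volume: 277,000 US gal × 3.785 L/gal = 1,048,445 L.
After draining 54% and refilling: 72 × 0.46 + 17 × 0.54 = 42.3 ppm.
Deficit to target: 52 − 42.3 = 9.7 mg/L.
Mass: 9.7 mg/L × 1,048,445 L = 10,170 g cyanuric acid.

10.2 kg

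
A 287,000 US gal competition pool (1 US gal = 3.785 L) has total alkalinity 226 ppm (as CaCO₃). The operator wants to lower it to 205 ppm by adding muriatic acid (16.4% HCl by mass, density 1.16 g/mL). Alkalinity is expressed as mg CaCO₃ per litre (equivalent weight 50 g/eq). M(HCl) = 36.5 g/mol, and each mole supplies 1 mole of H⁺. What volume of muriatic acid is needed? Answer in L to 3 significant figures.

87.5 L

Volume: 287,000 US gal × 3.785 L/gal = 1,086,295 L.
Alkalinity to neutralize: (226 − 205) = 21 mg/L as CaCO₃ × 1,086,295 L = 22,810 g as CaCO₃.
Equivalents of H⁺ required: 22,810 ÷ 50 g/eq = 456.2 eq = 456.2 mol HCl.
Mass of HCl: 456.2 × 36.5 = 16,650 g.
Mass of 16.4% solution: 16,650 / 0.164 = 101,500 g.
Volume: 101,500 g ÷ 1.16 g/mL = 87,540 mL.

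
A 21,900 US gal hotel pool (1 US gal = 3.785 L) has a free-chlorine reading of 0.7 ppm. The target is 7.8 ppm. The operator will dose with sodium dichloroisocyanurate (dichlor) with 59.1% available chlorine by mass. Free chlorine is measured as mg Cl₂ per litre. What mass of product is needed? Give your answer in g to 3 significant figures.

996 g

Volume: 21,900 US gal × 3.785 L/gal = 82,892 L.
Chlorine deficit: 7.8 − 0.7 = 7.1 ppm = 7.1 mg/L as Cl₂.
Cl₂ equivalent needed: 7.1 mg/L × 82,892 L = 588,500 mg = 588.5 g.
Product at 59.1% available chlorine: 588.5 / 0.591 = 995.8 g.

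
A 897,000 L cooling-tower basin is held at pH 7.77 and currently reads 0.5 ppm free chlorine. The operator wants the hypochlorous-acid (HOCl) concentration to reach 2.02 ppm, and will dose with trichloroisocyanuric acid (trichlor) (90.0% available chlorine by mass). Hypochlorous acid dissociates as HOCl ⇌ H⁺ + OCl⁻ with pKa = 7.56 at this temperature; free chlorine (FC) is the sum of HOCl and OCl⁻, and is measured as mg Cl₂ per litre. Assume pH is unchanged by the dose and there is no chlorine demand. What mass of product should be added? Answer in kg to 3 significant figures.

[OCl⁻]/[HOCl] = 10^(pH − pKa) = 10^(7.77 − 7.56) = 1.622; fraction as HOCl = 1/(1 + 1.622) = 0.3814.
Free chlorine required for 2.02 ppm HOCl: 2.02 / 0.3814 = 5.296 ppm.
FC to add: 5.296 − 0.5 = 4.796 mg/L as Cl₂.
Cl₂ equivalent: 4.796 mg/L × 897,000 L = 4302 g.
Product at 90.0% available Cl: 4302 / 0.9 = 4780 g.

4.78 kg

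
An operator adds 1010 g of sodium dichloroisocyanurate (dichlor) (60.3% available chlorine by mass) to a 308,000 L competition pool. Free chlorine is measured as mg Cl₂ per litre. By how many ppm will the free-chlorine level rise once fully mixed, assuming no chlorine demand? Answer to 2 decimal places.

1.98 ppm

Available chlorine delivered: 1010 g × 0.603 = 609 g as Cl₂.
Concentration rise: 609 g / 308,000 L = 1.977 mg/L = 1.98 ppm.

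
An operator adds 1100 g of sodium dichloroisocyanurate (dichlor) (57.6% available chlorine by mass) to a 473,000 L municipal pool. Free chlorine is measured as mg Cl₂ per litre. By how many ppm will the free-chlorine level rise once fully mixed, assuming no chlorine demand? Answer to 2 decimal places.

1.34 ppm

Available chlorine delivered: 1100 g × 0.576 = 633.6 g as Cl₂.
Concentration rise: 633.6 g / 473,000 L = 1.34 mg/L = 1.34 ppm.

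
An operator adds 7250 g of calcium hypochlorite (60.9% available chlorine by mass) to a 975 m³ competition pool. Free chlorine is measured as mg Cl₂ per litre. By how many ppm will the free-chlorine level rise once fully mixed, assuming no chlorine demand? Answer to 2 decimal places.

Volume: 975 m³ = 975,000 L.
Available chlorine delivered: 7250 g × 0.609 = 4415 g as Cl₂.
Concentration rise: 4415 g / 975,000 L = 4.528 mg/L = 4.53 ppm.

4.53 ppm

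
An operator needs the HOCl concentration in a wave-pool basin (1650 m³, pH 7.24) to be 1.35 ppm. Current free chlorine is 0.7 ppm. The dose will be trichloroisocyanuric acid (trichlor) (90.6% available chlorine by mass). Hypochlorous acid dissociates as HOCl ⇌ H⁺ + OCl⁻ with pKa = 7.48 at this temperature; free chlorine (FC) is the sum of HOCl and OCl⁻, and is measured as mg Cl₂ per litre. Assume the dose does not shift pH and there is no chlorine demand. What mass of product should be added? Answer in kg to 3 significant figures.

Volume: 1650 m³ = 1,650,000 L.
[OCl⁻]/[HOCl] = 10^(pH − pKa) = 10^(7.24 − 7.48) = 0.5754; fraction as HOCl = 1/(1 + 0.5754) = 0.6347.
Free chlorine required for 1.35 ppm HOCl: 1.35 / 0.6347 = 2.127 ppm.
FC to add: 2.127 − 0.7 = 1.427 mg/L as Cl₂.
Cl₂ equivalent: 1.427 mg/L × 1,650,000 L = 2354 g.
Product at 90.6% available Cl: 2354 / 0.906 = 2599 g.

2.60 kg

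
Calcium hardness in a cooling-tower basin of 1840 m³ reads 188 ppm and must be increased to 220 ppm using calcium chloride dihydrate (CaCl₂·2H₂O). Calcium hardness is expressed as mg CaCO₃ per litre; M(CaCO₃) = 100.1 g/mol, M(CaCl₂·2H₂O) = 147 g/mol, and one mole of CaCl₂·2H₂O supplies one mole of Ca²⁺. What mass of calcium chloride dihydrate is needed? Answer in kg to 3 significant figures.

86.5 kg

Volume: 1840 m³ = 1,840,000 L.
Hardness to add: (220 − 188) = 32 mg/L as CaCO₃ × 1,840,000 L = 58,880 g as CaCO₃.
Moles of Ca²⁺ (1 mol Ca²⁺ ≡ 1 mol CaCO₃): 58,880 / 100.1 g/mol = 588.2 mol.
Mass of CaCl₂·2H₂O: 588.2 × 147 = 86,470 g.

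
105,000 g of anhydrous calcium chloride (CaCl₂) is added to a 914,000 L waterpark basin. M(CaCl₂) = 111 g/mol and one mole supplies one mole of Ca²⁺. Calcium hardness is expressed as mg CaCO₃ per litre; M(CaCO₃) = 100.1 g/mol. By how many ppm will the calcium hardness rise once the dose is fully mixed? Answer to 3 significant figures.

Moles of Ca²⁺: 105,000 g ÷ 111 g/mol = 945.9 mol.
As CaCO₃: 945.9 mol × 100.1 g/mol = 94,690 g.
Rise: 94,690 g / 914,000 L × 1000 = 103.6 mg/L.

104 ppm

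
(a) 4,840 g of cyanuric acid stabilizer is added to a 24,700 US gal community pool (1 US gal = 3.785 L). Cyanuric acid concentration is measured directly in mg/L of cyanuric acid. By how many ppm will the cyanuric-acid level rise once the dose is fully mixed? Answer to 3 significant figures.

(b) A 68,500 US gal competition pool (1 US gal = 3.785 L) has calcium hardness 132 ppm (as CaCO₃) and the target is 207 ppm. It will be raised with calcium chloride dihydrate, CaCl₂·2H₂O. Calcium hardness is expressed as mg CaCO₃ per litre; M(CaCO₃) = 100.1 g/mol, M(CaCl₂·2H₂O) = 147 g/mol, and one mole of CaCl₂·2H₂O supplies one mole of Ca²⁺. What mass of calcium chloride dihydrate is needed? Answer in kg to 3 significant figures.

(a) 51.8 ppm; (b) 28.6 kg

(a) Volume: 24,700 US gal × 3.785 L/gal = 93,490 L.
(a) Rise: 4,840 g / 93,490 L × 1000 = 51.77 mg/L.

(b) Volume: 68,500 US gal × 3.785 L/gal = 259,272 L.
(b) Hardness to add: (207 − 132) = 75 mg/L as CaCO₃ × 259,272 L = 19,450 g as CaCO₃.
(b) Moles of Ca²⁺ (1 mol Ca²⁺ ≡ 1 mol CaCO₃): 19,450 / 100.1 g/mol = 194.3 mol.
(b) Mass of CaCl₂·2H₂O: 194.3 × 147 = 28,560 g.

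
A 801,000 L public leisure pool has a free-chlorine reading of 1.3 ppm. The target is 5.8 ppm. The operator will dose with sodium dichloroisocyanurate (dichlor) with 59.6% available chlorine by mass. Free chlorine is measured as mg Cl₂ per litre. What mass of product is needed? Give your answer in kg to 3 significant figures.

Chlorine deficit: 5.8 − 1.3 = 4.5 ppm = 4.5 mg/L as Cl₂.
Cl₂ equivalent needed: 4.5 mg/L × 801,000 L = 3,604,000 mg = 3604 g.
Product at 59.6% available chlorine: 3604 / 0.596 = 6048 g.

6.05 kg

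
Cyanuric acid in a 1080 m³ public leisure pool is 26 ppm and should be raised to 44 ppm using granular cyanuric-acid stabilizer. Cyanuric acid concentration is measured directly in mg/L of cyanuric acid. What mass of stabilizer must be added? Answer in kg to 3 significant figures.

19.4 kg

Volume: 1080 m³ = 1,080,000 L.
CYA to add: (44 − 26) = 18 mg/L × 1,080,000 L = 19,440 g cyanuric acid.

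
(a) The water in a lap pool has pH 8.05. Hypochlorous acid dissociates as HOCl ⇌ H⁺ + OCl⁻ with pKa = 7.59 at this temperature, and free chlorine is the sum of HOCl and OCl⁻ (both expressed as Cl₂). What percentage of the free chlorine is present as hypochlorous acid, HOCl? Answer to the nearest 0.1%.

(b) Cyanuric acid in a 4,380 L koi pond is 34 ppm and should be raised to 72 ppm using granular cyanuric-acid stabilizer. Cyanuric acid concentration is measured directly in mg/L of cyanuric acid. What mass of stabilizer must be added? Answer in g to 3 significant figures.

(a) [OCl⁻]/[HOCl] = 10^(pH − pKa) = 10^(8.05 − 7.59) = 10^0.46 = 2.884.
(a) Fraction as HOCl = 1 / (1 + 2.884) = 0.2575.

(b) CYA to add: (72 − 34) = 38 mg/L × 4,380 L = 166.4 g cyanuric acid.

(a) 25.7%; (b) 166 g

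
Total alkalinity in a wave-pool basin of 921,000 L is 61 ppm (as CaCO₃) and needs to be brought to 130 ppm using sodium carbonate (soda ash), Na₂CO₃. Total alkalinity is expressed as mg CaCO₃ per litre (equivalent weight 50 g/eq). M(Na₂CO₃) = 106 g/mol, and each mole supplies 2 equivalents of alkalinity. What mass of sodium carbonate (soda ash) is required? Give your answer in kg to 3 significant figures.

67.4 kg

Alkalinity to add: (130 − 61) = 69 mg/L as CaCO₃ × 921,000 L = 63,550 g as CaCO₃.
Equivalents: 63,550 g ÷ 50 g/eq = 1271 eq.
Each mole of Na₂CO₃ supplies 2 eq, so 1271 / 2 = 635.5 mol.
Mass: 635.5 mol × 106 g/mol = 67,360 g.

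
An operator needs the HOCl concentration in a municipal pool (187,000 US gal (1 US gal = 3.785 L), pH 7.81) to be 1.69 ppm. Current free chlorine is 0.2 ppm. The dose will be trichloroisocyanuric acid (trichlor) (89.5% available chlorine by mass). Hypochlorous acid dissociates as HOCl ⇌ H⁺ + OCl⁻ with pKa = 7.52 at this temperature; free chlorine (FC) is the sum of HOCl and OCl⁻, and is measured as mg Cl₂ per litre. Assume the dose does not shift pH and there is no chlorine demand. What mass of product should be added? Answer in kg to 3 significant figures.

3.78 kg

Volume: 187,000 US gal × 3.785 L/gal = 707,795 L.
[OCl⁻]/[HOCl] = 10^(pH − pKa) = 10^(7.81 − 7.52) = 1.95; fraction as HOCl = 1/(1 + 1.95) = 0.339.
Free chlorine required for 1.69 ppm HOCl: 1.69 / 0.339 = 4.985 ppm.
FC to add: 4.985 − 0.2 = 4.785 mg/L as Cl₂.
Cl₂ equivalent: 4.785 mg/L × 707,795 L = 3387 g.
Product at 89.5% available Cl: 3387 / 0.895 = 3784 g.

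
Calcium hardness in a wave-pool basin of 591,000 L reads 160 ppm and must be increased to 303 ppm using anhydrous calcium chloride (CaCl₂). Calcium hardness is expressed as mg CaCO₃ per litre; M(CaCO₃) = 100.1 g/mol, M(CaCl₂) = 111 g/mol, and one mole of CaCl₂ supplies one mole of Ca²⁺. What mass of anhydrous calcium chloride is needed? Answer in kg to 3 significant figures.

93.7 kg

Hardness to add: (303 − 160) = 143 mg/L as CaCO₃ × 591,000 L = 84,510 g as CaCO₃.
Moles of Ca²⁺ (1 mol Ca²⁺ ≡ 1 mol CaCO₃): 84,510 / 100.1 g/mol = 844.3 mol.
Mass of CaCl₂: 844.3 × 111 = 93,720 g.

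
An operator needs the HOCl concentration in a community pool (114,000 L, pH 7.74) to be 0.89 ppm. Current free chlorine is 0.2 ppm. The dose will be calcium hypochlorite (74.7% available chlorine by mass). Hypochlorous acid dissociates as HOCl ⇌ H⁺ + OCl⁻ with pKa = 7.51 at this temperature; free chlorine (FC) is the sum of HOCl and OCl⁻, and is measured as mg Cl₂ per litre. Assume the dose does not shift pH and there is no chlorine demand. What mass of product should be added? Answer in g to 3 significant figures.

[OCl⁻]/[HOCl] = 10^(pH − pKa) = 10^(7.74 − 7.51) = 1.698; fraction as HOCl = 1/(1 + 1.698) = 0.3706.
Free chlorine required for 0.89 ppm HOCl: 0.89 / 0.3706 = 2.401 ppm.
FC to add: 2.401 − 0.2 = 2.201 mg/L as Cl₂.
Cl₂ equivalent: 2.201 mg/L × 114,000 L = 251 g.
Product at 74.7% available Cl: 251 / 0.747 = 336 g.

336 g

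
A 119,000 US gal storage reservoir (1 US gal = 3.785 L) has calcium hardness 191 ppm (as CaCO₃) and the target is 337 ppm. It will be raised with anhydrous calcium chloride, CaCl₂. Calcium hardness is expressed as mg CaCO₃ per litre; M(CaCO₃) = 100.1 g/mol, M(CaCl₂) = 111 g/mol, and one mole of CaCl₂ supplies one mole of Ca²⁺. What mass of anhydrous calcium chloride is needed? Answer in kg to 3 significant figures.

Volume: 119,000 US gal × 3.785 L/gal = 450,415 L.
Hardness to add: (337 − 191) = 146 mg/L as CaCO₃ × 450,415 L = 65,760 g as CaCO₃.
Moles of Ca²⁺ (1 mol Ca²⁺ ≡ 1 mol CaCO₃): 65,760 / 100.1 g/mol = 656.9 mol.
Mass of CaCl₂: 656.9 × 111 = 72,920 g.

72.9 kg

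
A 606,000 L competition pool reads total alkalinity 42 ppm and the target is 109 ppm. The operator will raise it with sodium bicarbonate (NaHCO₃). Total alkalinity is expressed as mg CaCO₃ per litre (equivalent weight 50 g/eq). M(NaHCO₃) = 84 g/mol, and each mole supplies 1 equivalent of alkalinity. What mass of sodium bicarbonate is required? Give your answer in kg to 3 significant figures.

Alkalinity to add: (109 − 42) = 67 mg/L as CaCO₃ × 606,000 L = 40,600 g as CaCO₃.
Equivalents: 40,600 g ÷ 50 g/eq = 812 eq.
NaHCO₃ supplies 1 eq per mole → 812 mol.
Mass: 812 mol × 84 g/mol = 68,210 g.

68.2 kg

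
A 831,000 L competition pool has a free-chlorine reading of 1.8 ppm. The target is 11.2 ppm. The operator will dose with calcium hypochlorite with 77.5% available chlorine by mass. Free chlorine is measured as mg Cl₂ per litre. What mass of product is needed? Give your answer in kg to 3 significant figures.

Chlorine deficit: 11.2 − 1.8 = 9.4 ppm = 9.4 mg/L as Cl₂.
Cl₂ equivalent needed: 9.4 mg/L × 831,000 L = 7,811,000 mg = 7811 g.
Product at 77.5% available chlorine: 7811 / 0.775 = 10,080 g.

10.1 kg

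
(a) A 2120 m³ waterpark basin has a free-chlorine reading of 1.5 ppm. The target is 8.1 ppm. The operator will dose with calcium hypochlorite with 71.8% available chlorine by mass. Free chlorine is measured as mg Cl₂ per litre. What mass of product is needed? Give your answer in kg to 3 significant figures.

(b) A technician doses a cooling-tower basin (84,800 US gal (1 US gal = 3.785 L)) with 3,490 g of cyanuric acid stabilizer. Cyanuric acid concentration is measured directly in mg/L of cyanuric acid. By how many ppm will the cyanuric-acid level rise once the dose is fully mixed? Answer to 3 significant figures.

(a) 19.5 kg; (b) 10.9 ppm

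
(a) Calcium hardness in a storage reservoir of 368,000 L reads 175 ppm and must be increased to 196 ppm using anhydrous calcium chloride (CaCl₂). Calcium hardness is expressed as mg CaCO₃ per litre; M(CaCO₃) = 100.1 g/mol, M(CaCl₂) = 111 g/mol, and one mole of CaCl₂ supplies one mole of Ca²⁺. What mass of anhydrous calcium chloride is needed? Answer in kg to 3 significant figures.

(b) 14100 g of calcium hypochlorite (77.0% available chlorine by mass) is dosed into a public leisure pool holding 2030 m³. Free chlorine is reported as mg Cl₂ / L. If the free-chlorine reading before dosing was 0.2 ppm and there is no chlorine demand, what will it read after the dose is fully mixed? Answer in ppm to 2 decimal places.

(a) 8.57 kg; (b) 5.55 ppm

(a) Hardness to add: (196 − 175) = 21 mg/L as CaCO₃ × 368,000 L = 7728 g as CaCO₃.
(a) Moles of Ca²⁺ (1 mol Ca²⁺ ≡ 1 mol CaCO₃): 7728 / 100.1 g/mol = 77.2 mol.
(a) Mass of CaCl₂: 77.2 × 111 = 8570 g.

(b) Volume: 2030 m³ = 2,030,000 L.
(b) Available chlorine delivered: 14,100 g × 0.77 = 10,860 g as Cl₂.
(b) Concentration rise: 10,860 g / 2,030,000 L = 5.348 mg/L = 5.35 ppm.
(b) Final FC: 0.2 + 5.35 = 5.55 ppm.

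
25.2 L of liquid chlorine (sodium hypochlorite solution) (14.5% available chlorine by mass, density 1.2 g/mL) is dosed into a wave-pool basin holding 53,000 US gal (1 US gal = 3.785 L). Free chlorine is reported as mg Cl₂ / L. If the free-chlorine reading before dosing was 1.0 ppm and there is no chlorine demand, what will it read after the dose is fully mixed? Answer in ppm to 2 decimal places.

22.86 ppm

Volume: 53,000 US gal × 3.785 L/gal = 200,605 L.
Mass of solution: 25.2 L × 1000 mL/L × 1.2 g/mL = 30,240 g.
Available chlorine delivered: 30,240 g × 0.145 = 4385 g as Cl₂.
Concentration rise: 4385 g / 200,605 L = 21.86 mg/L = 21.86 ppm.
Final FC: 1.0 + 21.86 = 22.86 ppm.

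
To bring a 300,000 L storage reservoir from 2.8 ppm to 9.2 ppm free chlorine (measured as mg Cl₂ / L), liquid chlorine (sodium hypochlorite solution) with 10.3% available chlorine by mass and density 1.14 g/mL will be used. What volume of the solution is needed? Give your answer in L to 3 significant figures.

Chlorine deficit: 9.2 − 2.8 = 6.4 ppm = 6.4 mg/L as Cl₂.
Cl₂ equivalent needed: 6.4 mg/L × 300,000 L = 1,920,000 mg = 1920 g.
Product at 10.3% available chlorine: 1920 / 0.103 = 18,640 g.
Volume at density 1.14 g/mL: 18,640 g ÷ 1.14 g/mL = 16,350 mL.

16.4 L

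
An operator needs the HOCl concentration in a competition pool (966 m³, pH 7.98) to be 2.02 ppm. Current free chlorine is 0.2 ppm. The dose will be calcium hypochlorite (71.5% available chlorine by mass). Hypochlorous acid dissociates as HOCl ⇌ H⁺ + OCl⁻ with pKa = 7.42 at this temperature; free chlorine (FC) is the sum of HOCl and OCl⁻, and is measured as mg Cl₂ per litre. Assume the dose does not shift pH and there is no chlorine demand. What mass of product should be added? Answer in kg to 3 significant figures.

Volume: 966 m³ = 966,000 L.
[OCl⁻]/[HOCl] = 10^(pH − pKa) = 10^(7.98 − 7.42) = 3.631; fraction as HOCl = 1/(1 + 3.631) = 0.2159.
Free chlorine required for 2.02 ppm HOCl: 2.02 / 0.2159 = 9.354 ppm.
FC to add: 9.354 − 0.2 = 9.154 mg/L as Cl₂.
Cl₂ equivalent: 9.154 mg/L × 966,000 L = 8843 g.
Product at 71.5% available Cl: 8843 / 0.715 = 12,370 g.

12.4 kg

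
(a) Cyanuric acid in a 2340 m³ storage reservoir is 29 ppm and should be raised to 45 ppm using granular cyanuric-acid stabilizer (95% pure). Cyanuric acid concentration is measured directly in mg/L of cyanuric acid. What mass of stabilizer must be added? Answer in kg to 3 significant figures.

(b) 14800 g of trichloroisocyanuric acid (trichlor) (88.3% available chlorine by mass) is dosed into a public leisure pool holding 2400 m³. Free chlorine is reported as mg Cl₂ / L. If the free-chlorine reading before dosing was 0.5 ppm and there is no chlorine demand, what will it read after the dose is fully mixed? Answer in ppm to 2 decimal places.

(a) Volume: 2340 m³ = 2,340,000 L.
(a) CYA to add: (45 − 29) = 16 mg/L × 2,340,000 L = 37,440 g cyanuric acid.
(a) At 95% purity: 37,440 / 0.95 = 39,410 g product.

(b) Volume: 2400 m³ = 2,400,000 L.
(b) Available chlorine delivered: 14,800 g × 0.883 = 13,070 g as Cl₂.
(b) Concentration rise: 13,070 g / 2,400,000 L = 5.445 mg/L = 5.45 ppm.
(b) Final FC: 0.5 + 5.45 = 5.95 ppm.

(a) 39.4 kg; (b) 5.95 ppm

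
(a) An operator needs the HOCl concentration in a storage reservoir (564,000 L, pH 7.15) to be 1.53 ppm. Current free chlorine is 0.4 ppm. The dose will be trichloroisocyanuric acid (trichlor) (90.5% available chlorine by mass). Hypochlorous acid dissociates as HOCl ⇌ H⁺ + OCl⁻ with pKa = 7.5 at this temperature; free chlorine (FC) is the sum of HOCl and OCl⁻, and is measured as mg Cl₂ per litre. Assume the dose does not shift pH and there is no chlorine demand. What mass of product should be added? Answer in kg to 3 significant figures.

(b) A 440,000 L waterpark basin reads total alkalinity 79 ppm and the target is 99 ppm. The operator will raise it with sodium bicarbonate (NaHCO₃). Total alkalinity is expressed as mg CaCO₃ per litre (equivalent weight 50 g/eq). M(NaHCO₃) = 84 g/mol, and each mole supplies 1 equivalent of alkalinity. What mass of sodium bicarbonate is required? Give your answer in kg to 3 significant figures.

(a) [OCl⁻]/[HOCl] = 10^(pH − pKa) = 10^(7.15 − 7.5) = 0.4467; fraction as HOCl = 1/(1 + 0.4467) = 0.6912.
(a) Free chlorine required for 1.53 ppm HOCl: 1.53 / 0.6912 = 2.213 ppm.
(a) FC to add: 2.213 − 0.4 = 1.813 mg/L as Cl₂.
(a) Cl₂ equivalent: 1.813 mg/L × 564,000 L = 1023 g.
(a) Product at 90.5% available Cl: 1023 / 0.905 = 1130 g.

(b) Alkalinity to add: (99 − 79) = 20 mg/L as CaCO₃ × 440,000 L = 8800 g as CaCO₃.
(b) Equivalents: 8800 g ÷ 50 g/eq = 176 eq.
(b) NaHCO₃ supplies 1 eq per mole → 176 mol.
(b) Mass: 176 mol × 84 g/mol = 14,780 g.

(a) 1.13 kg; (b) 14.8 kg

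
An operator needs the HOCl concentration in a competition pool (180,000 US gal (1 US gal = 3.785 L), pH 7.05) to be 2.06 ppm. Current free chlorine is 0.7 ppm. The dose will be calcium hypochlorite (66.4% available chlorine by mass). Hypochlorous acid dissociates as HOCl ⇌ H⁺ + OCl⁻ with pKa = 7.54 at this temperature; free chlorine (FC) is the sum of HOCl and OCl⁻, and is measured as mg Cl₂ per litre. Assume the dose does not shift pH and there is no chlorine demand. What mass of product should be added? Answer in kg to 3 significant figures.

2.08 kg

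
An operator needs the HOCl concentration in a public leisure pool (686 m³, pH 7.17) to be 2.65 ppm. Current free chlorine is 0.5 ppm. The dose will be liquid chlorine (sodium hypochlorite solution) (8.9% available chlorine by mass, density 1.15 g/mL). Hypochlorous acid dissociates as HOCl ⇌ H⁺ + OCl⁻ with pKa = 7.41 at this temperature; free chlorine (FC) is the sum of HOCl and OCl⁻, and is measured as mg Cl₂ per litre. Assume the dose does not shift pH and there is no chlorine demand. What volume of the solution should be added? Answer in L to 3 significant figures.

24.6 L

Volume: 686 m³ = 686,000 L.
[OCl⁻]/[HOCl] = 10^(pH − pKa) = 10^(7.17 − 7.41) = 0.5754; fraction as HOCl = 1/(1 + 0.5754) = 0.6347.
Free chlorine required for 2.65 ppm HOCl: 2.65 / 0.6347 = 4.175 ppm.
FC to add: 4.175 − 0.5 = 3.675 mg/L as Cl₂.
Cl₂ equivalent: 3.675 mg/L × 686,000 L = 2521 g.
Product at 8.9% available Cl: 2521 / 0.089 = 28,330 g.
Volume: 28,330 g ÷ 1.15 g/mL = 24,630 mL.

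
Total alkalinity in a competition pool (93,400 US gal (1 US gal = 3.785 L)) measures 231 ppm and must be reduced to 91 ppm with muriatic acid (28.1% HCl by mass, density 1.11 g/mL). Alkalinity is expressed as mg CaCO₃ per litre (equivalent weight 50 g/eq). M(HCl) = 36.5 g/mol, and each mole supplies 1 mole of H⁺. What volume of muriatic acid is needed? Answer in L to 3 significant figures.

116 L

Volume: 93,400 US gal × 3.785 L/gal = 353,519 L.
Alkalinity to neutralize: (231 − 91) = 140 mg/L as CaCO₃ × 353,519 L = 49,490 g as CaCO₃.
Equivalents of H⁺ required: 49,490 ÷ 50 g/eq = 989.9 eq = 989.9 mol HCl.
Mass of HCl: 989.9 × 36.5 = 36,130 g.
Mass of 28.1% solution: 36,130 / 0.281 = 128,600 g.
Volume: 128,600 g ÷ 1.11 g/mL = 115,800 mL.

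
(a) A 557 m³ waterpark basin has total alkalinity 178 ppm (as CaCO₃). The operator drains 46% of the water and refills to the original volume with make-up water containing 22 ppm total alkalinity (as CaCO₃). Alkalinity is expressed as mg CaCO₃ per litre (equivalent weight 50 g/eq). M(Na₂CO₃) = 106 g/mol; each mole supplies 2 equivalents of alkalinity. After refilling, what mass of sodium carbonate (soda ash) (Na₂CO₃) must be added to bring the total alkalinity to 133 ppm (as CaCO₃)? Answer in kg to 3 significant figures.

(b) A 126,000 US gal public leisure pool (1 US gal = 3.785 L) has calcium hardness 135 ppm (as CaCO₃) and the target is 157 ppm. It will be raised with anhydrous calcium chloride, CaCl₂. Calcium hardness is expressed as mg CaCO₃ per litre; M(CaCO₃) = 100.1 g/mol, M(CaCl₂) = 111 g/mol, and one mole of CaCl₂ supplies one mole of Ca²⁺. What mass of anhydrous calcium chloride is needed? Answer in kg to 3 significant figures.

(a) Volume: 557 m³ = 557,000 L.
(a) After draining 46% and refilling: 178 × 0.54 + 22 × 0.46 = 106.24 ppm.
(a) Deficit to target: 133 − 106.24 = 26.76 mg/L.
(a) As CaCO₃: 26.76 mg/L × 557,000 L = 14,910 g; ÷ 50 g/eq ÷ 2 = 149.1 mol Na₂CO₃.
(a) Mass: 149.1 × 106 = 15,800 g.

(b) Volume: 126,000 US gal × 3.785 L/gal = 476,910 L.
(b) Hardness to add: (157 − 135) = 22 mg/L as CaCO₃ × 476,910 L = 10,490 g as CaCO₃.
(b) Moles of Ca²⁺ (1 mol Ca²⁺ ≡ 1 mol CaCO₃): 10,490 / 100.1 g/mol = 104.8 mol.
(b) Mass of CaCl₂: 104.8 × 111 = 11,630 g.

(a) 15.8 kg; (b) 11.6 kg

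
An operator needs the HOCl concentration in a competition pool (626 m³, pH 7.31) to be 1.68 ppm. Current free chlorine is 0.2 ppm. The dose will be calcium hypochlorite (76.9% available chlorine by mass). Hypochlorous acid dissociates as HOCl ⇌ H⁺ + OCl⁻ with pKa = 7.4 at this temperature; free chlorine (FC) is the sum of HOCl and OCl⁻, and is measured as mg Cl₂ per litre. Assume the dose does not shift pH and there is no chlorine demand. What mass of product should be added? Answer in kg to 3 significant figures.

2.32 kg

Volume: 626 m³ = 626,000 L.
[OCl⁻]/[HOCl] = 10^(pH − pKa) = 10^(7.31 − 7.4) = 0.8128; fraction as HOCl = 1/(1 + 0.8128) = 0.5516.
Free chlorine required for 1.68 ppm HOCl: 1.68 / 0.5516 = 3.046 ppm.
FC to add: 3.046 − 0.2 = 2.846 mg/L as Cl₂.
Cl₂ equivalent: 2.846 mg/L × 626,000 L = 1781 g.
Product at 76.9% available Cl: 1781 / 0.769 = 2316 g.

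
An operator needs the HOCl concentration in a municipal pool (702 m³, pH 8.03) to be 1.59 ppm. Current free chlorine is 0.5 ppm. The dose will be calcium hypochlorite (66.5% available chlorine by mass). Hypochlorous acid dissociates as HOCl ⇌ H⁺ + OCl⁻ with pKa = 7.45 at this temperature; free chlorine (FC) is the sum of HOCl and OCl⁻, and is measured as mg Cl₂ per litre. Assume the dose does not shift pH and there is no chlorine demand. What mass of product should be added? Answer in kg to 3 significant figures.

Volume: 702 m³ = 702,000 L.
[OCl⁻]/[HOCl] = 10^(pH − pKa) = 10^(8.03 − 7.45) = 3.802; fraction as HOCl = 1/(1 + 3.802) = 0.2083.
Free chlorine required for 1.59 ppm HOCl: 1.59 / 0.2083 = 7.635 ppm.
FC to add: 7.635 − 0.5 = 7.135 mg/L as Cl₂.
Cl₂ equivalent: 7.135 mg/L × 702,000 L = 5009 g.
Product at 66.5% available Cl: 5009 / 0.665 = 7532 g.

7.53 kg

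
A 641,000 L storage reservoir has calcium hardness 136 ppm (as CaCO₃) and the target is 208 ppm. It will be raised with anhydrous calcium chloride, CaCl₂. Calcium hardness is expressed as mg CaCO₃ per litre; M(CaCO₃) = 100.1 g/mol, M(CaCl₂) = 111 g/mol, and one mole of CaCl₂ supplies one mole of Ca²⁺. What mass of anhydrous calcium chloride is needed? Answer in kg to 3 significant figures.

51.2 kg

Hardness to add: (208 − 136) = 72 mg/L as CaCO₃ × 641,000 L = 46,150 g as CaCO₃.
Moles of Ca²⁺ (1 mol Ca²⁺ ≡ 1 mol CaCO₃): 46,150 / 100.1 g/mol = 461.1 mol.
Mass of CaCl₂: 461.1 × 111 = 51,180 g.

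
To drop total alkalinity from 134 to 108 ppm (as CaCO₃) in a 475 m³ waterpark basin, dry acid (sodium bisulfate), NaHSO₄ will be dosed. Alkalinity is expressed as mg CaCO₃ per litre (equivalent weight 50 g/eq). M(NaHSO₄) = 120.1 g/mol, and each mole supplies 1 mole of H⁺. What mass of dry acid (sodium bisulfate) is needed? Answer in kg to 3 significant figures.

29.7 kg

Volume: 475 m³ = 475,000 L.
Alkalinity to neutralize: (134 − 108) = 26 mg/L as CaCO₃ × 475,000 L = 12,350 g as CaCO₃.
Equivalents of H⁺ required: 12,350 ÷ 50 g/eq = 247 eq = 247 mol NaHSO₄.
Mass of NaHSO₄: 247 × 120.1 = 29,660 g.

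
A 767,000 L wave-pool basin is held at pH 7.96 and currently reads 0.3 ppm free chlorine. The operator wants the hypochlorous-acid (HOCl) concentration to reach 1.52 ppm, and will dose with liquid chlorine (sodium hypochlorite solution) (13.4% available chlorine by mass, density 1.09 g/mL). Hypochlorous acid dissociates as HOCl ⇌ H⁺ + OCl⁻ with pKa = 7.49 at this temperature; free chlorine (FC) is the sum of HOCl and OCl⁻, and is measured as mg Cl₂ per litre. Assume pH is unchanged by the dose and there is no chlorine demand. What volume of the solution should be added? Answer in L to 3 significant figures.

30.0 L

[OCl⁻]/[HOCl] = 10^(pH − pKa) = 10^(7.96 − 7.49) = 2.951; fraction as HOCl = 1/(1 + 2.951) = 0.2531.
Free chlorine required for 1.52 ppm HOCl: 1.52 / 0.2531 = 6.006 ppm.
FC to add: 6.006 − 0.3 = 5.706 mg/L as Cl₂.
Cl₂ equivalent: 5.706 mg/L × 767,000 L = 4376 g.
Product at 13.4% available Cl: 4376 / 0.134 = 32,660 g.
Volume: 32,660 g ÷ 1.09 g/mL = 29,960 mL.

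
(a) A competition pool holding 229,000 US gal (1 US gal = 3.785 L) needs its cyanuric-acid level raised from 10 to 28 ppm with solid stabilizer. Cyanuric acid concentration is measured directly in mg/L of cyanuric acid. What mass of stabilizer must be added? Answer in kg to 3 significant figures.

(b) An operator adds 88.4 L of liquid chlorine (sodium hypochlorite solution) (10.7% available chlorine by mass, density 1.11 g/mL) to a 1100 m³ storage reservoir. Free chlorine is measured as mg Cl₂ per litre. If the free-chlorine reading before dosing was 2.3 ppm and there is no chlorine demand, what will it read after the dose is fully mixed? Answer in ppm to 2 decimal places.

(a) 15.6 kg; (b) 11.84 ppm

(a) Volume: 229,000 US gal × 3.785 L/gal = 866,765 L.
(a) CYA to add: (28 − 10) = 18 mg/L × 866,765 L = 15,600 g cyanuric acid.

(b) Volume: 1100 m³ = 1,100,000 L.
(b) Mass of solution: 88.4 L × 1000 mL/L × 1.11 g/mL = 98,120 g.
(b) Available chlorine delivered: 98,120 g × 0.107 = 10,500 g as Cl₂.
(b) Concentration rise: 10,500 g / 1,100,000 L = 9.545 mg/L = 9.54 ppm.
(b) Final FC: 2.3 + 9.54 = 11.84 ppm.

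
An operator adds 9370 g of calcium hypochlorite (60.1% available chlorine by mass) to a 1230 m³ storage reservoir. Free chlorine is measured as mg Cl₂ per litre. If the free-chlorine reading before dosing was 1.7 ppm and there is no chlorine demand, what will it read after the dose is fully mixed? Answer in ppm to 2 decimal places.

Volume: 1230 m³ = 1,230,000 L.
Available chlorine delivered: 9370 g × 0.601 = 5631 g as Cl₂.
Concentration rise: 5631 g / 1,230,000 L = 4.578 mg/L = 4.58 ppm.
Final FC: 1.7 + 4.58 = 6.28 ppm.

6.28 ppm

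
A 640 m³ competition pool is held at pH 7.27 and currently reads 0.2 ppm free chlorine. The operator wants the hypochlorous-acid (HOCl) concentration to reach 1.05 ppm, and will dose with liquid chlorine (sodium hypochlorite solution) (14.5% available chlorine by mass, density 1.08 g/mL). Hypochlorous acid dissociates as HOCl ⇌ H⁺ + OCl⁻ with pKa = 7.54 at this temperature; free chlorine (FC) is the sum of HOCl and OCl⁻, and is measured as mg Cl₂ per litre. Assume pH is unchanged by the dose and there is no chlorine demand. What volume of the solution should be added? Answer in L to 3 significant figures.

5.78 L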